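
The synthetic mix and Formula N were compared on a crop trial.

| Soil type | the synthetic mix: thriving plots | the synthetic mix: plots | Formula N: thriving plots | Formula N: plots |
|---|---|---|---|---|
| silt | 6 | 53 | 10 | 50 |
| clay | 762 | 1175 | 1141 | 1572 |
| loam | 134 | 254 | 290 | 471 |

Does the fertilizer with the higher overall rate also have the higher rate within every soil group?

Yes

Silt: the synthetic mix 6/53 = 11.3%, Formula N 10/50 = 20.0% → Formula N
Clay: the synthetic mix 762/1175 = 64.9%, Formula N 1141/1572 = 72.6% → Formula N
Loam: the synthetic mix 134/254 = 52.8%, Formula N 290/471 = 61.6% → Formula N
Overall: the synthetic mix 902/1482 = 60.9%, Formula N 1441/2093 = 68.8% → Formula N
Formula N wins overall and in every soil group — no reversal.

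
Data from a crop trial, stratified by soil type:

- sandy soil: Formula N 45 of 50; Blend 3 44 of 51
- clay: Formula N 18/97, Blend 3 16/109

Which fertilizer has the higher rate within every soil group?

Sandy soil: Formula N 45/50 = 90.0%, Blend 3 44/51 = 86.3% → Formula N
Clay: Formula N 18/97 = 18.6%, Blend 3 16/109 = 14.7% → Formula N
Formula N has the higher rate in both groups.

Formula N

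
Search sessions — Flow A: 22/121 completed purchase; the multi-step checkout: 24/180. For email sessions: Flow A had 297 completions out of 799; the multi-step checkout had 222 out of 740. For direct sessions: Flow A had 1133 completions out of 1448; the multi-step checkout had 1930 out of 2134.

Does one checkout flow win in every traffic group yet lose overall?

Search: Flow A 22/121 = 18.2%, the multi-step checkout 24/180 = 13.3% → Flow A
Email: Flow A 297/799 = 37.2%, the multi-step checkout 222/740 = 30.0% → Flow A
Direct: Flow A 1133/1448 = 78.2%, the multi-step checkout 1930/2134 = 90.4% → the multi-step checkout
Overall: Flow A 1452/2368 = 61.3%, the multi-step checkout 2176/3054 = 71.3% → the multi-step checkout
Neither sweeps: Flow A wins 2 of 3 groups, the multi-step checkout wins 1. The multi-step checkout wins overall but not every group — no Simpson reversal.

No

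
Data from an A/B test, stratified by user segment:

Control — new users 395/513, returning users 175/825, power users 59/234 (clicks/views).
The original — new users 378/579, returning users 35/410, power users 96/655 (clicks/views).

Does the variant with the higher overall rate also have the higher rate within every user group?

New users: Control 395/513 = 77.0%, the original 378/579 = 65.3% → Control
Returning users: Control 175/825 = 21.2%, the original 35/410 = 8.5% → Control
Power users: Control 59/234 = 25.2%, the original 96/655 = 14.7% → Control
Overall: Control 629/1572 = 40.0%, the original 509/1644 = 31.0% → Control
Control wins overall and in every user group — no reversal.

Yes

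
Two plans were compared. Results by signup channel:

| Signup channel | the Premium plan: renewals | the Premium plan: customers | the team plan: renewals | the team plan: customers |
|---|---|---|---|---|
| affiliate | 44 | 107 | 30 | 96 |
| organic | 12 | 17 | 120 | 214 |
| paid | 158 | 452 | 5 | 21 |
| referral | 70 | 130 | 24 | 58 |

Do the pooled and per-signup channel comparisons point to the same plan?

No

Affiliate: the Premium plan 44/107 = 41.1%, the team plan 30/96 = 31.2% → the Premium plan
Organic: the Premium plan 12/17 = 70.6%, the team plan 120/214 = 56.1% → the Premium plan
Paid: the Premium plan 158/452 = 35.0%, the team plan 5/21 = 23.8% → the Premium plan
Referral: the Premium plan 70/130 = 53.8%, the team plan 24/58 = 41.4% → the Premium plan
Overall: the Premium plan 284/706 = 40.2%, the team plan 179/389 = 46.0% → the team plan
The Premium plan wins each signup group but the team plan wins overall — the comparison reverses. The Premium plan's customers skew toward paid, which has a lower base rate.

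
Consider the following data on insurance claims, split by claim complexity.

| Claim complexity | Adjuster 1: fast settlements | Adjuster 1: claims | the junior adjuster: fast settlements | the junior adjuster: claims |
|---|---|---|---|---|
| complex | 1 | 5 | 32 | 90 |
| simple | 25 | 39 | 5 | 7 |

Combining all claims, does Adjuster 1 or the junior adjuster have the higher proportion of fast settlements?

Complex: Adjuster 1 1/5 = 20.0%, the junior adjuster 32/90 = 35.6% → the junior adjuster
Simple: Adjuster 1 25/39 = 64.1%, the junior adjuster 5/7 = 71.4% → the junior adjuster
Overall: Adjuster 1 26/44 = 59.1%, the junior adjuster 37/97 = 38.1% → Adjuster 1
(The junior adjuster wins every claim group but Adjuster 1 wins overall — the junior adjuster's claims skew toward the low-rate complex group.)

Adjuster 1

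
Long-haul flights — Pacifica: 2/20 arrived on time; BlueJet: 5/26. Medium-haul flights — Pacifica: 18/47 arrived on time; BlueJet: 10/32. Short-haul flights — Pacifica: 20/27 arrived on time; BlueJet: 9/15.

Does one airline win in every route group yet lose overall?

No

Long-haul: Pacifica 2/20 = 10.0%, BlueJet 5/26 = 19.2% → BlueJet
Medium-haul: Pacifica 18/47 = 38.3%, BlueJet 10/32 = 31.2% → Pacifica
Short-haul: Pacifica 20/27 = 74.1%, BlueJet 9/15 = 60.0% → Pacifica
Overall: Pacifica 40/94 = 42.6%, BlueJet 24/73 = 32.9% → Pacifica
Neither sweeps: Pacifica wins 2 of 3 groups, BlueJet wins 1. Pacifica wins overall but not every group — no Simpson reversal.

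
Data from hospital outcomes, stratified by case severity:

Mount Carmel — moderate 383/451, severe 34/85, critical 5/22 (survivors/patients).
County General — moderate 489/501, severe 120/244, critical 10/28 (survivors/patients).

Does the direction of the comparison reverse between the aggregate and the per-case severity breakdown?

No

Moderate: Mount Carmel 383/451 = 84.9%, County General 489/501 = 97.6% → County General
Severe: Mount Carmel 34/85 = 40.0%, County General 120/244 = 49.2% → County General
Critical: Mount Carmel 5/22 = 22.7%, County General 10/28 = 35.7% → County General
Overall: Mount Carmel 422/558 = 75.6%, County General 619/773 = 80.1% → County General
County General wins overall and in every case group — no reversal.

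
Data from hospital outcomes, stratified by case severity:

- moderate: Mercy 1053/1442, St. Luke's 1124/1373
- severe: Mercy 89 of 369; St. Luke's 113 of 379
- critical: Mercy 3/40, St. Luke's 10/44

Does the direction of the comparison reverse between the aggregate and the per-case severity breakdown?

No

Moderate: Mercy 1053/1442 = 73.0%, St. Luke's 1124/1373 = 81.9% → St. Luke's
Severe: Mercy 89/369 = 24.1%, St. Luke's 113/379 = 29.8% → St. Luke's
Critical: Mercy 3/40 = 7.5%, St. Luke's 10/44 = 22.7% → St. Luke's
Overall: Mercy 1145/1851 = 61.9%, St. Luke's 1247/1796 = 69.4% → St. Luke's
St. Luke's wins overall and in every case group — no reversal.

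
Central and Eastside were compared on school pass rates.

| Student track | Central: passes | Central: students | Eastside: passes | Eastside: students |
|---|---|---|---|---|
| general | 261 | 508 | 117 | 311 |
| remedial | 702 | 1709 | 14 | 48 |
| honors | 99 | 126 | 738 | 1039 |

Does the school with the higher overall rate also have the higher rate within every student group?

No

General: Central 261/508 = 51.4%, Eastside 117/311 = 37.6% → Central
Remedial: Central 702/1709 = 41.1%, Eastside 14/48 = 29.2% → Central
Honors: Central 99/126 = 78.6%, Eastside 738/1039 = 71.0% → Central
Overall: Central 1062/2343 = 45.3%, Eastside 869/1398 = 62.2% → Eastside
Central wins each student group but Eastside wins overall — the comparison reverses. Central's students skew toward remedial, which has a lower base rate.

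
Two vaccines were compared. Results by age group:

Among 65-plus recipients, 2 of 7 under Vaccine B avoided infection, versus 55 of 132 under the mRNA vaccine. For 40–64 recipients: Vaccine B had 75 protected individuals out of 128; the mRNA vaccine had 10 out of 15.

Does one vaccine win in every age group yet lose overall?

65-plus: Vaccine B 2/7 = 28.6%, the mRNA vaccine 55/132 = 41.7% → the mRNA vaccine
40–64: Vaccine B 75/128 = 58.6%, the mRNA vaccine 10/15 = 66.7% → the mRNA vaccine
Overall: Vaccine B 77/135 = 57.0%, the mRNA vaccine 65/147 = 44.2% → Vaccine B
The mRNA vaccine wins each age group but Vaccine B wins overall — the comparison reverses. The mRNA vaccine's recipients skew toward 65-plus, which has a lower base rate.

Yes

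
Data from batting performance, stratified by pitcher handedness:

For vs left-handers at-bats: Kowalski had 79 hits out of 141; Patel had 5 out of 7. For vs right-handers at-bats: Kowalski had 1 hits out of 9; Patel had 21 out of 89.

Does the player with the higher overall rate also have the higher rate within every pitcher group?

No

Vs left-handers: Kowalski 79/141 = 56.0%, Patel 5/7 = 71.4% → Patel
Vs right-handers: Kowalski 1/9 = 11.1%, Patel 21/89 = 23.6% → Patel
Overall: Kowalski 80/150 = 53.3%, Patel 26/96 = 27.1% → Kowalski
Patel wins each pitcher group but Kowalski wins overall — the comparison reverses. Patel's at-bats skew toward vs right-handers, which has a lower base rate.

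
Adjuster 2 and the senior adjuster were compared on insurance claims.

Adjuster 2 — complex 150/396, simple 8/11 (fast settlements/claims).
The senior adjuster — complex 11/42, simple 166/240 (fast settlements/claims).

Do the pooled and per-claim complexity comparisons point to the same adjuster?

No

Complex: Adjuster 2 150/396 = 37.9%, the senior adjuster 11/42 = 26.2% → Adjuster 2
Simple: Adjuster 2 8/11 = 72.7%, the senior adjuster 166/240 = 69.2% → Adjuster 2
Overall: Adjuster 2 158/407 = 38.8%, the senior adjuster 177/282 = 62.8% → the senior adjuster
Adjuster 2 wins each claim group but the senior adjuster wins overall — the comparison reverses. Adjuster 2's claims skew toward complex, which has a lower base rate.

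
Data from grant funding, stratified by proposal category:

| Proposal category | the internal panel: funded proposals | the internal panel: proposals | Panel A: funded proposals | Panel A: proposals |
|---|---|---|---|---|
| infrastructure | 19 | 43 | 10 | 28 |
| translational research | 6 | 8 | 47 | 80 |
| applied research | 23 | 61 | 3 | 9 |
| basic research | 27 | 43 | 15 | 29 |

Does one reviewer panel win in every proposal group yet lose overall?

Infrastructure: the internal panel 19/43 = 44.2%, Panel A 10/28 = 35.7% → the internal panel
Translational research: the internal panel 6/8 = 75.0%, Panel A 47/80 = 58.8% → the internal panel
Applied research: the internal panel 23/61 = 37.7%, Panel A 3/9 = 33.3% → the internal panel
Basic research: the internal panel 27/43 = 62.8%, Panel A 15/29 = 51.7% → the internal panel
Overall: the internal panel 75/155 = 48.4%, Panel A 75/146 = 51.4% → Panel A
The internal panel wins each proposal group but Panel A wins overall — the comparison reverses. The internal panel's proposals skew toward applied research, which has a lower base rate.

Yes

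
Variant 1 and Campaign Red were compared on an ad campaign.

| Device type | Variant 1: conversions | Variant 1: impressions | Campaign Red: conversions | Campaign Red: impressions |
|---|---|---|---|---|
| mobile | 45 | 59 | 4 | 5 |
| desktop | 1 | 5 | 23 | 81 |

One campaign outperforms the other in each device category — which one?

Mobile: Variant 1 45/59 = 76.3%, Campaign Red 4/5 = 80.0% → Campaign Red
Desktop: Variant 1 1/5 = 20.0%, Campaign Red 23/81 = 28.4% → Campaign Red
Campaign Red has the higher rate in both groups.

Campaign Red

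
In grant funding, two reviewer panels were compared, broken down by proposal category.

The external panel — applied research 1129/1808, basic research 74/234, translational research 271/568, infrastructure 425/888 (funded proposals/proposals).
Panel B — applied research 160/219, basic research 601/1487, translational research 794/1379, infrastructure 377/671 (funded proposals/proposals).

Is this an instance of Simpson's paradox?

Applied research: the external panel 1129/1808 = 62.4%, Panel B 160/219 = 73.1% → Panel B
Basic research: the external panel 74/234 = 31.6%, Panel B 601/1487 = 40.4% → Panel B
Translational research: the external panel 271/568 = 47.7%, Panel B 794/1379 = 57.6% → Panel B
Infrastructure: the external panel 425/888 = 47.9%, Panel B 377/671 = 56.2% → Panel B
Overall: the external panel 1899/3498 = 54.3%, Panel B 1932/3756 = 51.4% → the external panel
Panel B wins each proposal group but the external panel wins overall — the comparison reverses. Panel B's proposals skew toward basic research, which has a lower base rate.

Yes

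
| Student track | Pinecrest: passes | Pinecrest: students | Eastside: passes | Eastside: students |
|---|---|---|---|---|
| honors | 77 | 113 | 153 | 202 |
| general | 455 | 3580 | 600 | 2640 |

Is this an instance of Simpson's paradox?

No

Honors: Pinecrest 77/113 = 68.1%, Eastside 153/202 = 75.7% → Eastside
General: Pinecrest 455/3580 = 12.7%, Eastside 600/2640 = 22.7% → Eastside
Overall: Pinecrest 532/3693 = 14.4%, Eastside 753/2842 = 26.5% → Eastside
Eastside wins overall and in every student group — no reversal.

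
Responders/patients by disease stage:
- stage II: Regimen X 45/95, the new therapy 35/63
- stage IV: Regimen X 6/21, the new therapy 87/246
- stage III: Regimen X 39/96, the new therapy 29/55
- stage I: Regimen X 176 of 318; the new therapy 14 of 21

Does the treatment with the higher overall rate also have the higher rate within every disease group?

Stage II: Regimen X 45/95 = 47.4%, the new therapy 35/63 = 55.6% → the new therapy
Stage IV: Regimen X 6/21 = 28.6%, the new therapy 87/246 = 35.4% → the new therapy
Stage III: Regimen X 39/96 = 40.6%, the new therapy 29/55 = 52.7% → the new therapy
Stage I: Regimen X 176/318 = 55.3%, the new therapy 14/21 = 66.7% → the new therapy
Overall: Regimen X 266/530 = 50.2%, the new therapy 165/385 = 42.9% → Regimen X
The new therapy wins each disease group but Regimen X wins overall — the comparison reverses. The new therapy's patients skew toward stage IV, which has a lower base rate.

No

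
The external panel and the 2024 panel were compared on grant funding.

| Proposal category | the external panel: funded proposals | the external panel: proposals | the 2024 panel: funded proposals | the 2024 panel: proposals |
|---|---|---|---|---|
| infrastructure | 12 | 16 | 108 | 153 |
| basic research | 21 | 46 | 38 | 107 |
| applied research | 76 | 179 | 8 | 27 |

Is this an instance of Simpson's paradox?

Yes

Infrastructure: the external panel 12/16 = 75.0%, the 2024 panel 108/153 = 70.6% → the external panel
Basic research: the external panel 21/46 = 45.7%, the 2024 panel 38/107 = 35.5% → the external panel
Applied research: the external panel 76/179 = 42.5%, the 2024 panel 8/27 = 29.6% → the external panel
Overall: the external panel 109/241 = 45.2%, the 2024 panel 154/287 = 53.7% → the 2024 panel
The external panel wins each proposal group but the 2024 panel wins overall — the comparison reverses. The external panel's proposals skew toward applied research, which has a lower base rate.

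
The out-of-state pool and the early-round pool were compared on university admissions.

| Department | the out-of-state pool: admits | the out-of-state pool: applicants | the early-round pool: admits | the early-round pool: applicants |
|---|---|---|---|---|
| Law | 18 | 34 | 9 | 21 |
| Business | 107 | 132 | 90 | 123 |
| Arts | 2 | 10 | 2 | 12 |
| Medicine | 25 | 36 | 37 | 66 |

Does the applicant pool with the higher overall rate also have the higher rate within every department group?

Yes

Law: the out-of-state pool 18/34 = 52.9%, the early-round pool 9/21 = 42.9% → the out-of-state pool
Business: the out-of-state pool 107/132 = 81.1%, the early-round pool 90/123 = 73.2% → the out-of-state pool
Arts: the out-of-state pool 2/10 = 20.0%, the early-round pool 2/12 = 16.7% → the out-of-state pool
Medicine: the out-of-state pool 25/36 = 69.4%, the early-round pool 37/66 = 56.1% → the out-of-state pool
Overall: the out-of-state pool 152/212 = 71.7%, the early-round pool 138/222 = 62.2% → the out-of-state pool
The out-of-state pool wins overall and in every department group — no reversal.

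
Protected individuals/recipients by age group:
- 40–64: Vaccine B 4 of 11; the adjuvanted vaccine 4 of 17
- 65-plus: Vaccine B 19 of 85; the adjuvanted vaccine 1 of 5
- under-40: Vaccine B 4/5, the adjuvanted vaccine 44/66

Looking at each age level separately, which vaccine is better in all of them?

40–64: Vaccine B 4/11 = 36.4%, the adjuvanted vaccine 4/17 = 23.5% → Vaccine B
65-plus: Vaccine B 19/85 = 22.4%, the adjuvanted vaccine 1/5 = 20.0% → Vaccine B
Under-40: Vaccine B 4/5 = 80.0%, the adjuvanted vaccine 44/66 = 66.7% → Vaccine B
Vaccine B has the higher rate in all 3 groups.

Vaccine B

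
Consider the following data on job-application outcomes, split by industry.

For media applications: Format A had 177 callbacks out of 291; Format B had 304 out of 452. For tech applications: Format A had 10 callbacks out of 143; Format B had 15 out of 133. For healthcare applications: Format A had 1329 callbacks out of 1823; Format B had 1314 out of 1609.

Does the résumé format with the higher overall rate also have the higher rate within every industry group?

Media: Format A 177/291 = 60.8%, Format B 304/452 = 67.3% → Format B
Tech: Format A 10/143 = 7.0%, Format B 15/133 = 11.3% → Format B
Healthcare: Format A 1329/1823 = 72.9%, Format B 1314/1609 = 81.7% → Format B
Overall: Format A 1516/2257 = 67.2%, Format B 1633/2194 = 74.4% → Format B
Format B wins overall and in every industry group — no reversal.

Yes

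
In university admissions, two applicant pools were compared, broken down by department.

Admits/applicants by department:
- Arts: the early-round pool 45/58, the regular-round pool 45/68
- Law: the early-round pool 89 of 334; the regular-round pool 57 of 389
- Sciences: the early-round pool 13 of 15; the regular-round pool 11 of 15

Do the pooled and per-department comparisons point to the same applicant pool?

Yes

Arts: the early-round pool 45/58 = 77.6%, the regular-round pool 45/68 = 66.2% → the early-round pool
Law: the early-round pool 89/334 = 26.6%, the regular-round pool 57/389 = 14.7% → the early-round pool
Sciences: the early-round pool 13/15 = 86.7%, the regular-round pool 11/15 = 73.3% → the early-round pool
Overall: the early-round pool 147/407 = 36.1%, the regular-round pool 113/472 = 23.9% → the early-round pool
The early-round pool wins overall and in every department group — no reversal.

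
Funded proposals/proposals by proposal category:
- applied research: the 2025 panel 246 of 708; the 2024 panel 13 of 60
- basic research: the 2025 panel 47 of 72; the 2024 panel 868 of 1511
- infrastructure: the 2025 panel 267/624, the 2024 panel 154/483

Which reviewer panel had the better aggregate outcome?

the 2024 panel

Applied research: the 2025 panel 246/708 = 34.7%, the 2024 panel 13/60 = 21.7% → the 2025 panel
Basic research: the 2025 panel 47/72 = 65.3%, the 2024 panel 868/1511 = 57.4% → the 2025 panel
Infrastructure: the 2025 panel 267/624 = 42.8%, the 2024 panel 154/483 = 31.9% → the 2025 panel
Overall: the 2025 panel 560/1404 = 39.9%, the 2024 panel 1035/2054 = 50.4% → the 2024 panel
(The 2025 panel wins every proposal group but the 2024 panel wins overall — the 2025 panel's proposals skew toward the low-rate applied research group.)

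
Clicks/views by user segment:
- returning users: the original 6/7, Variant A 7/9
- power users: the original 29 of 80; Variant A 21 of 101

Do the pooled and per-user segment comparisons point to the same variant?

Returning users: the original 6/7 = 85.7%, Variant A 7/9 = 77.8% → the original
Power users: the original 29/80 = 36.2%, Variant A 21/101 = 20.8% → the original
Overall: the original 35/87 = 40.2%, Variant A 28/110 = 25.5% → the original
The original wins overall and in every user group — no reversal.

Yes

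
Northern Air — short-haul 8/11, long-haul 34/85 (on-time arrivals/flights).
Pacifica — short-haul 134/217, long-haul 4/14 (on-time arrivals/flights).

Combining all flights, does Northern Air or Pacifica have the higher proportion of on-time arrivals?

Short-haul: Northern Air 8/11 = 72.7%, Pacifica 134/217 = 61.8% → Northern Air
Long-haul: Northern Air 34/85 = 40.0%, Pacifica 4/14 = 28.6% → Northern Air
Overall: Northern Air 42/96 = 43.8%, Pacifica 138/231 = 59.7% → Pacifica
(Northern Air wins every route group but Pacifica wins overall — Northern Air's flights skew toward the low-rate long-haul group.)

Pacifica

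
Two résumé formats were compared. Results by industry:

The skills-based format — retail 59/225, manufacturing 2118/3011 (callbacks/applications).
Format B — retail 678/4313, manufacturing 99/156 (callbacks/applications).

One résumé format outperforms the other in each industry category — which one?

the skills-based format

Retail: the skills-based format 59/225 = 26.2%, Format B 678/4313 = 15.7% → the skills-based format
Manufacturing: the skills-based format 2118/3011 = 70.3%, Format B 99/156 = 63.5% → the skills-based format
The skills-based format has the higher rate in both groups.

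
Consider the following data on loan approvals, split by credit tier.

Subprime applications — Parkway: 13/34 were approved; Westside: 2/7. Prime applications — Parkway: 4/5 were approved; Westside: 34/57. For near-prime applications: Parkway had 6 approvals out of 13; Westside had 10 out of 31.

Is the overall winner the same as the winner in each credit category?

Subprime: Parkway 13/34 = 38.2%, Westside 2/7 = 28.6% → Parkway
Prime: Parkway 4/5 = 80.0%, Westside 34/57 = 59.6% → Parkway
Near-prime: Parkway 6/13 = 46.2%, Westside 10/31 = 32.3% → Parkway
Overall: Parkway 23/52 = 44.2%, Westside 46/95 = 48.4% → Westside
Parkway wins each credit group but Westside wins overall — the comparison reverses. Parkway's applications skew toward subprime, which has a lower base rate.

No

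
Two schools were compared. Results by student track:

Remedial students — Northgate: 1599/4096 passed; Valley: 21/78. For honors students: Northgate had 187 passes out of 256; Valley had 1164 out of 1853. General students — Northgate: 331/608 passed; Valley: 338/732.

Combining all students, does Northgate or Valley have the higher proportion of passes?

Valley

Remedial: Northgate 1599/4096 = 39.0%, Valley 21/78 = 26.9% → Northgate
Honors: Northgate 187/256 = 73.0%, Valley 1164/1853 = 62.8% → Northgate
General: Northgate 331/608 = 54.4%, Valley 338/732 = 46.2% → Northgate
Overall: Northgate 2117/4960 = 42.7%, Valley 1523/2663 = 57.2% → Valley
(Northgate wins every student group but Valley wins overall — Northgate's students skew toward the low-rate remedial group.)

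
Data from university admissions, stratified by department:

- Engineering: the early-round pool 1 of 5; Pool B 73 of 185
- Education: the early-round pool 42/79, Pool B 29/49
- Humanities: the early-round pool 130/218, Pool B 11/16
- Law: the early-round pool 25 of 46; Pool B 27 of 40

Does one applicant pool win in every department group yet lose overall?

Engineering: the early-round pool 1/5 = 20.0%, Pool B 73/185 = 39.5% → Pool B
Education: the early-round pool 42/79 = 53.2%, Pool B 29/49 = 59.2% → Pool B
Humanities: the early-round pool 130/218 = 59.6%, Pool B 11/16 = 68.8% → Pool B
Law: the early-round pool 25/46 = 54.3%, Pool B 27/40 = 67.5% → Pool B
Overall: the early-round pool 198/348 = 56.9%, Pool B 140/290 = 48.3% → the early-round pool
Pool B wins each department group but the early-round pool wins overall — the comparison reverses. Pool B's applicants skew toward Engineering, which has a lower base rate.

Yes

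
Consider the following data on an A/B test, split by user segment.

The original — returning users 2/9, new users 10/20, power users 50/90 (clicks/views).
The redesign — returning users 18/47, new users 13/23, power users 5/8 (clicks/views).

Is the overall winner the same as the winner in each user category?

No

Returning users: the original 2/9 = 22.2%, the redesign 18/47 = 38.3% → the redesign
New users: the original 10/20 = 50.0%, the redesign 13/23 = 56.5% → the redesign
Power users: the original 50/90 = 55.6%, the redesign 5/8 = 62.5% → the redesign
Overall: the original 62/119 = 52.1%, the redesign 36/78 = 46.2% → the original
The redesign wins each user group but the original wins overall — the comparison reverses. The redesign's views skew toward returning users, which has a lower base rate.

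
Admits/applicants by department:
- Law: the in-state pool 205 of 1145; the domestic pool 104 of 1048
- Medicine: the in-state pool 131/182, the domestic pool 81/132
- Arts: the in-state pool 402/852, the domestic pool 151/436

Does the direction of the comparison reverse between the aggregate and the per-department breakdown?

No

Law: the in-state pool 205/1145 = 17.9%, the domestic pool 104/1048 = 9.9% → the in-state pool
Medicine: the in-state pool 131/182 = 72.0%, the domestic pool 81/132 = 61.4% → the in-state pool
Arts: the in-state pool 402/852 = 47.2%, the domestic pool 151/436 = 34.6% → the in-state pool
Overall: the in-state pool 738/2179 = 33.9%, the domestic pool 336/1616 = 20.8% → the in-state pool
The in-state pool wins overall and in every department group — no reversal.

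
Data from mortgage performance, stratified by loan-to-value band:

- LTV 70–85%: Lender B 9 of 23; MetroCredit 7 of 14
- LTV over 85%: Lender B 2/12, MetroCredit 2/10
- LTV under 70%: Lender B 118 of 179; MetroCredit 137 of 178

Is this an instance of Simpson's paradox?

LTV 70–85%: Lender B 9/23 = 39.1%, MetroCredit 7/14 = 50.0% → MetroCredit
LTV over 85%: Lender B 2/12 = 16.7%, MetroCredit 2/10 = 20.0% → MetroCredit
LTV under 70%: Lender B 118/179 = 65.9%, MetroCredit 137/178 = 77.0% → MetroCredit
Overall: Lender B 129/214 = 60.3%, MetroCredit 146/202 = 72.3% → MetroCredit
MetroCredit wins overall and in every loan-to-value group — no reversal.

No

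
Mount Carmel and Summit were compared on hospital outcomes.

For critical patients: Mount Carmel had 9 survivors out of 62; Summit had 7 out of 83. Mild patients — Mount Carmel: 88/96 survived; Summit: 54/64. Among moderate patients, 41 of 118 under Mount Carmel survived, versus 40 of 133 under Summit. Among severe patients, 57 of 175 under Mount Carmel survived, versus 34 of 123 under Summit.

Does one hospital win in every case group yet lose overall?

Critical: Mount Carmel 9/62 = 14.5%, Summit 7/83 = 8.4% → Mount Carmel
Mild: Mount Carmel 88/96 = 91.7%, Summit 54/64 = 84.4% → Mount Carmel
Moderate: Mount Carmel 41/118 = 34.7%, Summit 40/133 = 30.1% → Mount Carmel
Severe: Mount Carmel 57/175 = 32.6%, Summit 34/123 = 27.6% → Mount Carmel
Overall: Mount Carmel 195/451 = 43.2%, Summit 135/403 = 33.5% → Mount Carmel
Mount Carmel wins overall and in every case group — no reversal.

No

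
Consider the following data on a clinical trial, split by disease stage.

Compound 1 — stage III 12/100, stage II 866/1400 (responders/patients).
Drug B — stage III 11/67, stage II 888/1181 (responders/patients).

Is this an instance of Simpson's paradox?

Stage III: Compound 1 12/100 = 12.0%, Drug B 11/67 = 16.4% → Drug B
Stage II: Compound 1 866/1400 = 61.9%, Drug B 888/1181 = 75.2% → Drug B
Overall: Compound 1 878/1500 = 58.5%, Drug B 899/1248 = 72.0% → Drug B
Drug B wins overall and in every disease group — no reversal.

No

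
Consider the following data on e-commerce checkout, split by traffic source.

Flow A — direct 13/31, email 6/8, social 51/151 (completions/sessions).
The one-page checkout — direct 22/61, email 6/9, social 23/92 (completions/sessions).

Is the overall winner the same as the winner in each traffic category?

Yes

Direct: Flow A 13/31 = 41.9%, the one-page checkout 22/61 = 36.1% → Flow A
Email: Flow A 6/8 = 75.0%, the one-page checkout 6/9 = 66.7% → Flow A
Social: Flow A 51/151 = 33.8%, the one-page checkout 23/92 = 25.0% → Flow A
Overall: Flow A 70/190 = 36.8%, the one-page checkout 51/162 = 31.5% → Flow A
Flow A wins overall and in every traffic group — no reversal.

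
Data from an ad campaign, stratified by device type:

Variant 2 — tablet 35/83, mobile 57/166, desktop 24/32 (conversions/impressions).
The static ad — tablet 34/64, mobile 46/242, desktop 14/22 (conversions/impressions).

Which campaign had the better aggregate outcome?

Variant 2

Tablet: Variant 2 35/83 = 42.2%, the static ad 34/64 = 53.1% → the static ad
Mobile: Variant 2 57/166 = 34.3%, the static ad 46/242 = 19.0% → Variant 2
Desktop: Variant 2 24/32 = 75.0%, the static ad 14/22 = 63.6% → Variant 2
Overall: Variant 2 116/281 = 41.3%, the static ad 94/328 = 28.7% → Variant 2
(Neither sweeps every device group, but Variant 2 has the higher pooled rate.)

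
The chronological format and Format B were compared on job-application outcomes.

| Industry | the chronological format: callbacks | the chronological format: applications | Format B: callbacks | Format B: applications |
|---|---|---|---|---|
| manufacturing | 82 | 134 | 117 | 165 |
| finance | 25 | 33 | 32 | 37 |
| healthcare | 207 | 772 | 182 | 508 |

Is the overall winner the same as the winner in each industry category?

Manufacturing: the chronological format 82/134 = 61.2%, Format B 117/165 = 70.9% → Format B
Finance: the chronological format 25/33 = 75.8%, Format B 32/37 = 86.5% → Format B
Healthcare: the chronological format 207/772 = 26.8%, Format B 182/508 = 35.8% → Format B
Overall: the chronological format 314/939 = 33.4%, Format B 331/710 = 46.6% → Format B
Format B wins overall and in every industry group — no reversal.

Yes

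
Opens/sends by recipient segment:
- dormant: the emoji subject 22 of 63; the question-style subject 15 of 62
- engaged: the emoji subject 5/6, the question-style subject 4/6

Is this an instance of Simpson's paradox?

Dormant: the emoji subject 22/63 = 34.9%, the question-style subject 15/62 = 24.2% → the emoji subject
Engaged: the emoji subject 5/6 = 83.3%, the question-style subject 4/6 = 66.7% → the emoji subject
Overall: the emoji subject 27/69 = 39.1%, the question-style subject 19/68 = 27.9% → the emoji subject
The emoji subject wins overall and in every recipient group — no reversal.

No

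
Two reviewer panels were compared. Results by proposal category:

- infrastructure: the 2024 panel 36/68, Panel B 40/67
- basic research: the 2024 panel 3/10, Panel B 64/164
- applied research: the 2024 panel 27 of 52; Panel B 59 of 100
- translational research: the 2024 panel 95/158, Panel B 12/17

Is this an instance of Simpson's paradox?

Yes

Infrastructure: the 2024 panel 36/68 = 52.9%, Panel B 40/67 = 59.7% → Panel B
Basic research: the 2024 panel 3/10 = 30.0%, Panel B 64/164 = 39.0% → Panel B
Applied research: the 2024 panel 27/52 = 51.9%, Panel B 59/100 = 59.0% → Panel B
Translational research: the 2024 panel 95/158 = 60.1%, Panel B 12/17 = 70.6% → Panel B
Overall: the 2024 panel 161/288 = 55.9%, Panel B 175/348 = 50.3% → the 2024 panel
Panel B wins each proposal group but the 2024 panel wins overall — the comparison reverses. Panel B's proposals skew toward basic research, which has a lower base rate.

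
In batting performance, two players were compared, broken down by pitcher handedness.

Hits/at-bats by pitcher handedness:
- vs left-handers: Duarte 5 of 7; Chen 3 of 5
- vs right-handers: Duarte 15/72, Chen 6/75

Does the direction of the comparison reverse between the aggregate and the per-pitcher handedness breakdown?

No

Vs left-handers: Duarte 5/7 = 71.4%, Chen 3/5 = 60.0% → Duarte
Vs right-handers: Duarte 15/72 = 20.8%, Chen 6/75 = 8.0% → Duarte
Overall: Duarte 20/79 = 25.3%, Chen 9/80 = 11.2% → Duarte
Duarte wins overall and in every pitcher group — no reversal.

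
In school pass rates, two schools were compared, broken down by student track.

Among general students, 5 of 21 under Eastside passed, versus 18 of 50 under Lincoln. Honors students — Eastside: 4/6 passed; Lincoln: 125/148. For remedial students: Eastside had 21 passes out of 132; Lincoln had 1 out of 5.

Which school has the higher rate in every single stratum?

General: Eastside 5/21 = 23.8%, Lincoln 18/50 = 36.0% → Lincoln
Honors: Eastside 4/6 = 66.7%, Lincoln 125/148 = 84.5% → Lincoln
Remedial: Eastside 21/132 = 15.9%, Lincoln 1/5 = 20.0% → Lincoln
Lincoln has the higher rate in all 3 groups.

Lincoln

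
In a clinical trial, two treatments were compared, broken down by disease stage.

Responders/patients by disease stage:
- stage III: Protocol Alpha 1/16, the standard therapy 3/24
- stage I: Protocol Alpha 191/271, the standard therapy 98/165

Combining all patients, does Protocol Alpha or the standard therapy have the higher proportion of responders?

Protocol Alpha

Stage III: Protocol Alpha 1/16 = 6.2%, the standard therapy 3/24 = 12.5% → the standard therapy
Stage I: Protocol Alpha 191/271 = 70.5%, the standard therapy 98/165 = 59.4% → Protocol Alpha
Overall: Protocol Alpha 192/287 = 66.9%, the standard therapy 101/189 = 53.4% → Protocol Alpha
(Neither sweeps every disease group, but Protocol Alpha has the higher pooled rate.)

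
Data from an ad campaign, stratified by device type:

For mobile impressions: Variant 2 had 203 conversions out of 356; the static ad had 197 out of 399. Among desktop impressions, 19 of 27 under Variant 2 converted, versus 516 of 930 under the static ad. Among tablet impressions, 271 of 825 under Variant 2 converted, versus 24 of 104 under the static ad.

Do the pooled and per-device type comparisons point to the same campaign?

Mobile: Variant 2 203/356 = 57.0%, the static ad 197/399 = 49.4% → Variant 2
Desktop: Variant 2 19/27 = 70.4%, the static ad 516/930 = 55.5% → Variant 2
Tablet: Variant 2 271/825 = 32.8%, the static ad 24/104 = 23.1% → Variant 2
Overall: Variant 2 493/1208 = 40.8%, the static ad 737/1433 = 51.4% → the static ad
Variant 2 wins each device group but the static ad wins overall — the comparison reverses. Variant 2's impressions skew toward tablet, which has a lower base rate.

No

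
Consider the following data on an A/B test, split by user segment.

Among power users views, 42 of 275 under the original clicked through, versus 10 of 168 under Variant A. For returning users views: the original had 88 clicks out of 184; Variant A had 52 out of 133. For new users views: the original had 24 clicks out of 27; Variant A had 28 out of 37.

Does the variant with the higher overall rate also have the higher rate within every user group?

Power users: the original 42/275 = 15.3%, Variant A 10/168 = 6.0% → the original
Returning users: the original 88/184 = 47.8%, Variant A 52/133 = 39.1% → the original
New users: the original 24/27 = 88.9%, Variant A 28/37 = 75.7% → the original
Overall: the original 154/486 = 31.7%, Variant A 90/338 = 26.6% → the original
The original wins overall and in every user group — no reversal.

Yes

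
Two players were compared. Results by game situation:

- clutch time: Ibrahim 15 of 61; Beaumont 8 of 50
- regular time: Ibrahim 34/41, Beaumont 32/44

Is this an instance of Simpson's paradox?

Clutch time: Ibrahim 15/61 = 24.6%, Beaumont 8/50 = 16.0% → Ibrahim
Regular time: Ibrahim 34/41 = 82.9%, Beaumont 32/44 = 72.7% → Ibrahim
Overall: Ibrahim 49/102 = 48.0%, Beaumont 40/94 = 42.6% → Ibrahim
Ibrahim wins overall and in every game group — no reversal.

No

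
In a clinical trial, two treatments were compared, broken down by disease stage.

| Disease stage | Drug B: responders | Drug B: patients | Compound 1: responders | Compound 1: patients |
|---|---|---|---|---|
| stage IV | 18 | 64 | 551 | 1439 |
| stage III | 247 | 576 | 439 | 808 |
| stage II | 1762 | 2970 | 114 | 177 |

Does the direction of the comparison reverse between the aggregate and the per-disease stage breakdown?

Yes

Stage IV: Drug B 18/64 = 28.1%, Compound 1 551/1439 = 38.3% → Compound 1
Stage III: Drug B 247/576 = 42.9%, Compound 1 439/808 = 54.3% → Compound 1
Stage II: Drug B 1762/2970 = 59.3%, Compound 1 114/177 = 64.4% → Compound 1
Overall: Drug B 2027/3610 = 56.1%, Compound 1 1104/2424 = 45.5% → Drug B
Compound 1 wins each disease group but Drug B wins overall — the comparison reverses. Compound 1's patients skew toward stage IV, which has a lower base rate.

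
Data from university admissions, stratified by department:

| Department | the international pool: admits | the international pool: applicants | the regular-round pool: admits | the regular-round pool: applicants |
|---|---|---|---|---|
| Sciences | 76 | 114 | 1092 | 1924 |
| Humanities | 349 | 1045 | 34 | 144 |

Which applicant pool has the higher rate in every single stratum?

Sciences: the international pool 76/114 = 66.7%, the regular-round pool 1092/1924 = 56.8% → the international pool
Humanities: the international pool 349/1045 = 33.4%, the regular-round pool 34/144 = 23.6% → the international pool
The international pool has the higher rate in both groups.

the international pool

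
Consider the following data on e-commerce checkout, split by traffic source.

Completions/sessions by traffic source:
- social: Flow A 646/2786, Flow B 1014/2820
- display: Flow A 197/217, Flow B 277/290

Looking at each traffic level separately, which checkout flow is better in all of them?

Flow B

Social: Flow A 646/2786 = 23.2%, Flow B 1014/2820 = 36.0% → Flow B
Display: Flow A 197/217 = 90.8%, Flow B 277/290 = 95.5% → Flow B
Flow B has the higher rate in both groups.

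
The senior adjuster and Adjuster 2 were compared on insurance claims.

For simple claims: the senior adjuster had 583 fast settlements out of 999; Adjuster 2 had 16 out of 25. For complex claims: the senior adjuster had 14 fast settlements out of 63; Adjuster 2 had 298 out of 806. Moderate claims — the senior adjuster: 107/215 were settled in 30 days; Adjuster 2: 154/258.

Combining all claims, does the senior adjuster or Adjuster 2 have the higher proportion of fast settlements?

Simple: the senior adjuster 583/999 = 58.4%, Adjuster 2 16/25 = 64.0% → Adjuster 2
Complex: the senior adjuster 14/63 = 22.2%, Adjuster 2 298/806 = 37.0% → Adjuster 2
Moderate: the senior adjuster 107/215 = 49.8%, Adjuster 2 154/258 = 59.7% → Adjuster 2
Overall: the senior adjuster 704/1277 = 55.1%, Adjuster 2 468/1089 = 43.0% → the senior adjuster
(Adjuster 2 wins every claim group but the senior adjuster wins overall — Adjuster 2's claims skew toward the low-rate complex group.)

the senior adjuster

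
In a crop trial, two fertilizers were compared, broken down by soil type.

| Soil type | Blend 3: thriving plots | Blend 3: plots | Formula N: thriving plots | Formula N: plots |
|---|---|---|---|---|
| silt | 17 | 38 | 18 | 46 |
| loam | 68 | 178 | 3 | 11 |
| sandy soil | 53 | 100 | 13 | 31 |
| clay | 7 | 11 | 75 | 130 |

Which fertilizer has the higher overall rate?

Silt: Blend 3 17/38 = 44.7%, Formula N 18/46 = 39.1% → Blend 3
Loam: Blend 3 68/178 = 38.2%, Formula N 3/11 = 27.3% → Blend 3
Sandy soil: Blend 3 53/100 = 53.0%, Formula N 13/31 = 41.9% → Blend 3
Clay: Blend 3 7/11 = 63.6%, Formula N 75/130 = 57.7% → Blend 3
Overall: Blend 3 145/327 = 44.3%, Formula N 109/218 = 50.0% → Formula N
(Blend 3 wins every soil group but Formula N wins overall — Blend 3's plots skew toward the low-rate loam group.)

Formula N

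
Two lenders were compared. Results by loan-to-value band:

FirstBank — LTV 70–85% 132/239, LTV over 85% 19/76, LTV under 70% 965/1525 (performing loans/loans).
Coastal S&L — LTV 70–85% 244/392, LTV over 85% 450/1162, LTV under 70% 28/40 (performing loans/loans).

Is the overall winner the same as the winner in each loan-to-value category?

No

LTV 70–85%: FirstBank 132/239 = 55.2%, Coastal S&L 244/392 = 62.2% → Coastal S&L
LTV over 85%: FirstBank 19/76 = 25.0%, Coastal S&L 450/1162 = 38.7% → Coastal S&L
LTV under 70%: FirstBank 965/1525 = 63.3%, Coastal S&L 28/40 = 70.0% → Coastal S&L
Overall: FirstBank 1116/1840 = 60.7%, Coastal S&L 722/1594 = 45.3% → FirstBank
Coastal S&L wins each loan-to-value group but FirstBank wins overall — the comparison reverses. Coastal S&L's loans skew toward LTV over 85%, which has a lower base rate.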